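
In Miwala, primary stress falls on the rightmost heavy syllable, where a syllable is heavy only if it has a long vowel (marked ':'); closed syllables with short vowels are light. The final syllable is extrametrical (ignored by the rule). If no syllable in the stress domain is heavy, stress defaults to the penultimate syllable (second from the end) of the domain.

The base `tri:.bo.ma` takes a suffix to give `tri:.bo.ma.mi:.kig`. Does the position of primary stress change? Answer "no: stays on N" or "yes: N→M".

yes: 1→4

Base `tri:.bo.ma` (3 syllables):
  The final syllable (3, ma) is extrametrical; the stress domain is syllables 1–2.
  Weights: 1 tri: H, 2 bo L.
  Heavy syllables in the domain: 1. The rightmost is syllable 1 (tri:).
  → primary stress on syllable 1.
Suffixed `tri:.bo.ma.mi:.kig` (5 syllables):
  The final syllable (5, kig) is extrametrical; the stress domain is syllables 1–4.
  Weights: 1 tri: H, 2 bo L, 3 ma L, 4 mi: H.
  Heavy syllables in the domain: 1, 4. The rightmost is syllable 4 (mi:).
  → primary stress on syllable 4.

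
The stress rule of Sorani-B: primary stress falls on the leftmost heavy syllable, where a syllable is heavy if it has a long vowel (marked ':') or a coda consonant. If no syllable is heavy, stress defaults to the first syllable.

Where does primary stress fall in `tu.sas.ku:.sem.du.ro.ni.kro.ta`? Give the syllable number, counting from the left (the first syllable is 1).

2

Weights: 1 tu L, 2 sas H, 3 ku: H, 4 sem H, 5 du L, 6 ro L, 7 ni L, 8 kro L, 9 ta L.
Heavy syllables in the domain: 2, 3, 4. The leftmost is syllable 2 (sas).
Primary stress: syllable 2 → tu.ˈsas.ku:.sem.du.ro.ni.kro.ta.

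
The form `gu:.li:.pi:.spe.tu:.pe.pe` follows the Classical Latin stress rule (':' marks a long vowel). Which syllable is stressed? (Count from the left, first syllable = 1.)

5

Classical Latin: stress the penult if heavy (long vowel or closed), else the antepenult.
Weights: 5 tu: H, 6 pe L, 7 pe L.
The penult (syllable 6, pe) is light, so stress falls on the antepenult (syllable 5, tu:).
Stress on syllable 5: gu:.li:.pi:.spe.ˈtu:.pe.pe.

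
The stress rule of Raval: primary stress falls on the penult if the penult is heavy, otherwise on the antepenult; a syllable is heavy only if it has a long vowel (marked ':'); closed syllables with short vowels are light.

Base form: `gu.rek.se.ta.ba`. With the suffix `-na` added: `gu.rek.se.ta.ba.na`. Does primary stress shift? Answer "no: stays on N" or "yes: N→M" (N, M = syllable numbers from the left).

yes: 3→4

Base `gu.rek.se.ta.ba` (5 syllables):
  Weights: 3 se L, 4 ta L, 5 ba L.
  The penult (syllable 4, ta) is light, so stress falls on the antepenult (syllable 3, se).
  → primary stress on syllable 3.
Suffixed `gu.rek.se.ta.ba.na` (6 syllables):
  Weights: 4 ta L, 5 ba L, 6 na L.
  The penult (syllable 5, ba) is light, so stress falls on the antepenult (syllable 4, ta).
  → primary stress on syllable 4.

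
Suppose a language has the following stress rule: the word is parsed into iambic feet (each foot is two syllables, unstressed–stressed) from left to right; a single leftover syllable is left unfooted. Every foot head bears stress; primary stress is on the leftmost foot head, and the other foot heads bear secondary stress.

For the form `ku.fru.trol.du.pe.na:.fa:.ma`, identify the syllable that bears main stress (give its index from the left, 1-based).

2

Parse left to right into iambic (σˈσ) feet: (ku.ˈfru) (trol.ˈdu) (pe.ˈna:) (fa:.ˈma).
Foot heads (stressed positions): 2, 4, 6, 8.
End Rule Leftmost: primary stress on the leftmost head = syllable 2.
Primary stress: syllable 2 → ku.ˈfru.trol.du.pe.na:.fa:.ma.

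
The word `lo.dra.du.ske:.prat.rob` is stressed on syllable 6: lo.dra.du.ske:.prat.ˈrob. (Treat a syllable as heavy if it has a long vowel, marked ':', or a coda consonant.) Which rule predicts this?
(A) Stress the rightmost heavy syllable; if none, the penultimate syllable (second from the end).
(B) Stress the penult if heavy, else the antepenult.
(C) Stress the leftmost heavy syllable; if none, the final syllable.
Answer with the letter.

Rule A → syllable 6 ✓.
Rule B → syllable 5 (observed: 6).
Rule C → syllable 4 (observed: 6).

A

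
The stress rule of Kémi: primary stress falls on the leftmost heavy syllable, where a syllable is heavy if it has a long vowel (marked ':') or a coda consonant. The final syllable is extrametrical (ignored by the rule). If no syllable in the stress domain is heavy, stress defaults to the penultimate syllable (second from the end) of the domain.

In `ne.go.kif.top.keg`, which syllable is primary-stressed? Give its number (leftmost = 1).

3

The final syllable (5, keg) is extrametrical; the stress domain is syllables 1–4.
Weights: 1 ne L, 2 go L, 3 kif H, 4 top H.
Heavy syllables in the domain: 3, 4. The leftmost is syllable 3 (kif).
Primary stress: syllable 3 → ne.go.ˈkif.top.keg.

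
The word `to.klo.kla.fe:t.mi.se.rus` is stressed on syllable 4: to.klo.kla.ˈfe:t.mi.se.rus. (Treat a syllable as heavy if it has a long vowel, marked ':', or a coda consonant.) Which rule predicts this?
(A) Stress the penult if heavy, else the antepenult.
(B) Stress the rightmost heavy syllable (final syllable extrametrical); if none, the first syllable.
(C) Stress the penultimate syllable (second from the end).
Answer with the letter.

Rule A → syllable 5 (observed: 4).
Rule B → syllable 4 ✓.
Rule C → syllable 6 (observed: 4).

B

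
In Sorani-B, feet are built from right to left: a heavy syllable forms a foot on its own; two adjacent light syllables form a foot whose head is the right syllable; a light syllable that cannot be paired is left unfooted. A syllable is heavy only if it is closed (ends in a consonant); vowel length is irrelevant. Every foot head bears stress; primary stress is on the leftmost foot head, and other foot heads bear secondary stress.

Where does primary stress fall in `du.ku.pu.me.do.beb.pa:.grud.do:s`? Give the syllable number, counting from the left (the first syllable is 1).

3

Weights: 1 du L, 2 ku L, 3 pu L, 4 me L, 5 do L, 6 beb H, 7 pa: L, 8 grud H, 9 do:s H.
Parse right to left (heavy = foot alone; LL = one foot; stranded L unfooted): du (ku.ˈpu) (me.ˈdo) (ˈbeb) pa: (ˈgrud) (ˈdo:s).
Foot heads: 3, 5, 6, 8, 9.
Primary stress on the leftmost head = syllable 3.
Primary stress: syllable 3 → du.ku.ˈpu.me.do.beb.pa:.grud.do:s.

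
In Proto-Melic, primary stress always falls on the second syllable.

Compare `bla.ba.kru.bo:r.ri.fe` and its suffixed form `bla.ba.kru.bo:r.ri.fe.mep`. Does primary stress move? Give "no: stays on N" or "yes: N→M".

Base `bla.ba.kru.bo:r.ri.fe` (6 syllables):
  The word has 6 syllables; the second syllable is syllable 2 (ba).
  → primary stress on syllable 2.
Suffixed `bla.ba.kru.bo:r.ri.fe.mep` (7 syllables):
  The word has 7 syllables; the second syllable is syllable 2 (ba).
  → primary stress on syllable 2.

no: stays on 2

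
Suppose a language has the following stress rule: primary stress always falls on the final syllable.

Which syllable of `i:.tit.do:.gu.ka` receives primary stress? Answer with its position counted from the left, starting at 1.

5

The word has 5 syllables; the final syllable is syllable 5 (ka).
Primary stress: syllable 5 → i:.tit.do:.gu.ˈka.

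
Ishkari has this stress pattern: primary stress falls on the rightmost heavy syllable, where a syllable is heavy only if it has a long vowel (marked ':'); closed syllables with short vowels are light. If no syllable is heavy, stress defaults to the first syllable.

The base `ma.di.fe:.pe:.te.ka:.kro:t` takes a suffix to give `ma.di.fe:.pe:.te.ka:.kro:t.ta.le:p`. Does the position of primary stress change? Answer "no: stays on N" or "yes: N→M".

Base `ma.di.fe:.pe:.te.ka:.kro:t` (7 syllables):
  Weights: 1 ma L, 2 di L, 3 fe: H, 4 pe: H, 5 te L, 6 ka: H, 7 kro:t H.
  Heavy syllables in the domain: 3, 4, 6, 7. The rightmost is syllable 7 (kro:t).
  → primary stress on syllable 7.
Suffixed `ma.di.fe:.pe:.te.ka:.kro:t.ta.le:p` (9 syllables):
  Weights: 1 ma L, 2 di L, 3 fe: H, 4 pe: H, 5 te L, 6 ka: H, 7 kro:t H, 8 ta L, 9 le:p H.
  Heavy syllables in the domain: 3, 4, 6, 7, 9. The rightmost is syllable 9 (le:p).
  → primary stress on syllable 9.

yes: 7→9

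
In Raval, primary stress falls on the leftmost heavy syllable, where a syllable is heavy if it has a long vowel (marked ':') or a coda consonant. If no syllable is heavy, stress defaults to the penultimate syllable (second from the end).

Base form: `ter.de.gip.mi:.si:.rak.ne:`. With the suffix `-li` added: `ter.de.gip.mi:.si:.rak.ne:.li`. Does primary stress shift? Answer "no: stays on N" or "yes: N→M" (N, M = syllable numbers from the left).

Base `ter.de.gip.mi:.si:.rak.ne:` (7 syllables):
  Weights: 1 ter H, 2 de L, 3 gip H, 4 mi: H, 5 si: H, 6 rak H, 7 ne: H.
  Heavy syllables in the domain: 1, 3, 4, 5, 6, 7. The leftmost is syllable 1 (ter).
  → primary stress on syllable 1.
Suffixed `ter.de.gip.mi:.si:.rak.ne:.li` (8 syllables):
  Weights: 1 ter H, 2 de L, 3 gip H, 4 mi: H, 5 si: H, 6 rak H, 7 ne: H, 8 li L.
  Heavy syllables in the domain: 1, 3, 4, 5, 6, 7. The leftmost is syllable 1 (ter).
  → primary stress on syllable 1.

no: stays on 1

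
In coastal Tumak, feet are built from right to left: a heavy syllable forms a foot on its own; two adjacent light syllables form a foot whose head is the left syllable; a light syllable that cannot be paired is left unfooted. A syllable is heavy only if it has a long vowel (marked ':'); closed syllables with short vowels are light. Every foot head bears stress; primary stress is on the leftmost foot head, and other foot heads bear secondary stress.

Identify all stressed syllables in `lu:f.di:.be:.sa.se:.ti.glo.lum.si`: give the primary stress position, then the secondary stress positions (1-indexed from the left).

primary 1, secondary 2, 3, 5, 6, 8

Weights: 1 lu:f H, 2 di: H, 3 be: H, 4 sa L, 5 se: H, 6 ti L, 7 glo L, 8 lum L, 9 si L.
Parse right to left (heavy = foot alone; LL = one foot; stranded L unfooted): (ˈlu:f) (ˈdi:) (ˈbe:) sa (ˈse:) (ˈti.glo) (ˈlum.si).
Foot heads: 1, 2, 3, 5, 6, 8.
Primary stress on the leftmost head = syllable 1.
Secondary stress on 2, 3, 5, 6, 8: ˈlu:f.ˌdi:.ˌbe:.sa.ˌse:.ˌti.glo.ˌlum.si.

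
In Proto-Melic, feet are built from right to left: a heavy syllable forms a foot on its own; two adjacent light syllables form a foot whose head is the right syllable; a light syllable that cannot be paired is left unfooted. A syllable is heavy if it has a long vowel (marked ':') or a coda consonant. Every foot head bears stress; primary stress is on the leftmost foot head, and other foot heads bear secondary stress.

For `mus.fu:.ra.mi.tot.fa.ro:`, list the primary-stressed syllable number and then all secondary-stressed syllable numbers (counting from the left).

Weights: 1 mus H, 2 fu: H, 3 ra L, 4 mi L, 5 tot H, 6 fa L, 7 ro: H.
Parse right to left (heavy = foot alone; LL = one foot; stranded L unfooted): (ˈmus) (ˈfu:) (ra.ˈmi) (ˈtot) fa (ˈro:).
Foot heads: 1, 2, 4, 5, 7.
Primary stress on the leftmost head = syllable 1.
Secondary stress on 2, 4, 5, 7: ˈmus.ˌfu:.ra.ˌmi.ˌtot.fa.ˌro:.

primary 1, secondary 2, 4, 5, 7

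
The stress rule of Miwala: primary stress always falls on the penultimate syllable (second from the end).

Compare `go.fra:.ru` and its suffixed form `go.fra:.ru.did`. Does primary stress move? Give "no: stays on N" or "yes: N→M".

yes: 2→3

Base `go.fra:.ru` (3 syllables):
  The word has 3 syllables; the penultimate syllable (second from the end) is syllable 2 (fra:).
  → primary stress on syllable 2.
Suffixed `go.fra:.ru.did` (4 syllables):
  The word has 4 syllables; the penultimate syllable (second from the end) is syllable 3 (ru).
  → primary stress on syllable 3.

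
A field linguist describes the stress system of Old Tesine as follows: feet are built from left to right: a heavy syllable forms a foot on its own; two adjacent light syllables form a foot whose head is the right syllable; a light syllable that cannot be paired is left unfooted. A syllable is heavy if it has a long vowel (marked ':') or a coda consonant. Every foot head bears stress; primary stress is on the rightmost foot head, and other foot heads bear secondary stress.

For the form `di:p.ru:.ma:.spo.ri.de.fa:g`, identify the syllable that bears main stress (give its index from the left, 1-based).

7

Weights: 1 di:p H, 2 ru: H, 3 ma: H, 4 spo L, 5 ri L, 6 de L, 7 fa:g H.
Parse left to right (heavy = foot alone; LL = one foot; stranded L unfooted): (ˈdi:p) (ˈru:) (ˈma:) (spo.ˈri) de (ˈfa:g).
Foot heads: 1, 2, 3, 5, 7.
Primary stress on the rightmost head = syllable 7.
Primary stress: syllable 7 → di:p.ru:.ma:.spo.ri.de.ˈfa:g.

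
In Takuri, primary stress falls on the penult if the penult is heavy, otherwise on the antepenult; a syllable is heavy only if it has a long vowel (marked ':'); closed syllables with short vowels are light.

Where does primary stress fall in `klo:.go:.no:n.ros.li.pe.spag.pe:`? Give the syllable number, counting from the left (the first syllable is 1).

6

Weights: 6 pe L, 7 spag L, 8 pe: H.
The penult (syllable 7, spag) is light, so stress falls on the antepenult (syllable 6, pe).
Primary stress: syllable 6 → klo:.go:.no:n.ros.li.ˈpe.spag.pe:.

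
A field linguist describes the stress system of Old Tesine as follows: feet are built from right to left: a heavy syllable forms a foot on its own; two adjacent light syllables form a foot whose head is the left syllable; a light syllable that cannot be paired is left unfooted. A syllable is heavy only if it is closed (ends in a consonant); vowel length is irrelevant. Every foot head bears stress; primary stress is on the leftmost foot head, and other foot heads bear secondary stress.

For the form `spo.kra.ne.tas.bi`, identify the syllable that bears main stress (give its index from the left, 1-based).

2

Weights: 1 spo L, 2 kra L, 3 ne L, 4 tas H, 5 bi L.
Parse right to left (heavy = foot alone; LL = one foot; stranded L unfooted): spo (ˈkra.ne) (ˈtas) bi.
Foot heads: 2, 4.
Primary stress on the leftmost head = syllable 2.
Primary stress: syllable 2 → spo.ˈkra.ne.tas.bi.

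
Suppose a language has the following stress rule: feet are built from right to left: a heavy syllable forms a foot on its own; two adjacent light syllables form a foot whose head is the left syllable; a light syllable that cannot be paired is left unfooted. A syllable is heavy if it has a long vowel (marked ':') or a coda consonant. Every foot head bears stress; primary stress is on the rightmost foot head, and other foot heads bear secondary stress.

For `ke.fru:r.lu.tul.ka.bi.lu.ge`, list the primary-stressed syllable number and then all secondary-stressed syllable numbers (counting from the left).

Weights: 1 ke L, 2 fru:r H, 3 lu L, 4 tul H, 5 ka L, 6 bi L, 7 lu L, 8 ge L.
Parse right to left (heavy = foot alone; LL = one foot; stranded L unfooted): ke (ˈfru:r) lu (ˈtul) (ˈka.bi) (ˈlu.ge).
Foot heads: 2, 4, 5, 7.
Primary stress on the rightmost head = syllable 7.
Secondary stress on 2, 4, 5: ke.ˌfru:r.lu.ˌtul.ˌka.bi.ˈlu.ge.

primary 7, secondary 2, 4, 5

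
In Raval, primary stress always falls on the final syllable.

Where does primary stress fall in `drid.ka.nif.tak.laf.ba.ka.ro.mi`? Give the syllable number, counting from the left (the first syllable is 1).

The word has 9 syllables; the final syllable is syllable 9 (mi).
Primary stress: syllable 9 → drid.ka.nif.tak.laf.ba.ka.ro.ˈmi.

9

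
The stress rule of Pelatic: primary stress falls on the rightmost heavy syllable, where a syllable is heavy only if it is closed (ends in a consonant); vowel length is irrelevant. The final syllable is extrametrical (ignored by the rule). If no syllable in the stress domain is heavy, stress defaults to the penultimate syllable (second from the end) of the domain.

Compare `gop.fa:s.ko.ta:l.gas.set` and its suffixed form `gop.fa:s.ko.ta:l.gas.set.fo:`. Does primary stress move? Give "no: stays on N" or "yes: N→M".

yes: 5→6

Base `gop.fa:s.ko.ta:l.gas.set` (6 syllables):
  The final syllable (6, set) is extrametrical; the stress domain is syllables 1–5.
  Weights: 1 gop H, 2 fa:s H, 3 ko L, 4 ta:l H, 5 gas H.
  Heavy syllables in the domain: 1, 2, 4, 5. The rightmost is syllable 5 (gas).
  → primary stress on syllable 5.
Suffixed `gop.fa:s.ko.ta:l.gas.set.fo:` (7 syllables):
  The final syllable (7, fo:) is extrametrical; the stress domain is syllables 1–6.
  Weights: 1 gop H, 2 fa:s H, 3 ko L, 4 ta:l H, 5 gas H, 6 set H.
  Heavy syllables in the domain: 1, 2, 4, 5, 6. The rightmost is syllable 6 (set).
  → primary stress on syllable 6.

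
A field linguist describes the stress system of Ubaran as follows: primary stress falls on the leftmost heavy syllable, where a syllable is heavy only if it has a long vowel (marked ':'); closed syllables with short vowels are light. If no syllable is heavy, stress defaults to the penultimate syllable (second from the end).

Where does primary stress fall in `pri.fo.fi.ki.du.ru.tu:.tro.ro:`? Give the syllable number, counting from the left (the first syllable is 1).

7

Weights: 1 pri L, 2 fo L, 3 fi L, 4 ki L, 5 du L, 6 ru L, 7 tu: H, 8 tro L, 9 ro: H.
Heavy syllables in the domain: 7, 9. The leftmost is syllable 7 (tu:).
Primary stress: syllable 7 → pri.fo.fi.ki.du.ru.ˈtu:.tro.ro:.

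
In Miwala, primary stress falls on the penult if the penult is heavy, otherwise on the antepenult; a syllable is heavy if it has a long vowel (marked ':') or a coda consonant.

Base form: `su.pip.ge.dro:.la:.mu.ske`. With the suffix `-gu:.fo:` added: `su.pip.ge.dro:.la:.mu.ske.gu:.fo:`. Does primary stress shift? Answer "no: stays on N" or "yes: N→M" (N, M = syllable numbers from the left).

yes: 5→8

Base `su.pip.ge.dro:.la:.mu.ske` (7 syllables):
  Weights: 5 la: H, 6 mu L, 7 ske L.
  The penult (syllable 6, mu) is light, so stress falls on the antepenult (syllable 5, la:).
  → primary stress on syllable 5.
Suffixed `su.pip.ge.dro:.la:.mu.ske.gu:.fo:` (9 syllables):
  Weights: 7 ske L, 8 gu: H, 9 fo: H.
  The penult (syllable 8, gu:) is heavy, so it takes stress.
  → primary stress on syllable 8.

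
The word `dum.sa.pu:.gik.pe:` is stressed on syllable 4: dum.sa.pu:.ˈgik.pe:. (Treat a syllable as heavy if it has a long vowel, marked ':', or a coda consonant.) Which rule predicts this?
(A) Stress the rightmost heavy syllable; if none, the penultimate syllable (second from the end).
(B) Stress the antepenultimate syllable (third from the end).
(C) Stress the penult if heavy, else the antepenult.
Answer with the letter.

Rule A → syllable 5 (observed: 4).
Rule B → syllable 3 (observed: 4).
Rule C → syllable 4 ✓.

C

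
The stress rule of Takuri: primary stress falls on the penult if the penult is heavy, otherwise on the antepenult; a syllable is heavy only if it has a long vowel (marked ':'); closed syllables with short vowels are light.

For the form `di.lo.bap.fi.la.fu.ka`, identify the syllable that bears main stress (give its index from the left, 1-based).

5

Weights: 5 la L, 6 fu L, 7 ka L.
The penult (syllable 6, fu) is light, so stress falls on the antepenult (syllable 5, la).
Primary stress: syllable 5 → di.lo.bap.fi.ˈla.fu.ka.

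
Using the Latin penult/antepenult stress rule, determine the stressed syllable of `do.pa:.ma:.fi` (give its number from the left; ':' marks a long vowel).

Classical Latin: stress the penult if heavy (long vowel or closed), else the antepenult.
Weights: 2 pa: H, 3 ma: H, 4 fi L.
The penult (syllable 3, ma:) is heavy, so it takes stress.
Stress on syllable 3: do.pa:.ˈma:.fi.

3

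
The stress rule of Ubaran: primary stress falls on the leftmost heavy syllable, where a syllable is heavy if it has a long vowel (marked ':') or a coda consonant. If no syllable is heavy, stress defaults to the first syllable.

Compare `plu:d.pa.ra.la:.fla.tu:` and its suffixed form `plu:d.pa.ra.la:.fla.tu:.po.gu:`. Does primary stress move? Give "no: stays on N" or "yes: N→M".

Base `plu:d.pa.ra.la:.fla.tu:` (6 syllables):
  Weights: 1 plu:d H, 2 pa L, 3 ra L, 4 la: H, 5 fla L, 6 tu: H.
  Heavy syllables in the domain: 1, 4, 6. The leftmost is syllable 1 (plu:d).
  → primary stress on syllable 1.
Suffixed `plu:d.pa.ra.la:.fla.tu:.po.gu:` (8 syllables):
  Weights: 1 plu:d H, 2 pa L, 3 ra L, 4 la: H, 5 fla L, 6 tu: H, 7 po L, 8 gu: H.
  Heavy syllables in the domain: 1, 4, 6, 8. The leftmost is syllable 1 (plu:d).
  → primary stress on syllable 1.

no: stays on 1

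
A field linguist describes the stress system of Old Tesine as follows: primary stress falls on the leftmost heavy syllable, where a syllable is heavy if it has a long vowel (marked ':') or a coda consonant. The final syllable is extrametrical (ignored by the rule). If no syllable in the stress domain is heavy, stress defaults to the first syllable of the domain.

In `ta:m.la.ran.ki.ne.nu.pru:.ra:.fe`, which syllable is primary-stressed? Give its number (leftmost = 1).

1

The final syllable (9, fe) is extrametrical; the stress domain is syllables 1–8.
Weights: 1 ta:m H, 2 la L, 3 ran H, 4 ki L, 5 ne L, 6 nu L, 7 pru: H, 8 ra: H.
Heavy syllables in the domain: 1, 3, 7, 8. The leftmost is syllable 1 (ta:m).
Primary stress: syllable 1 → ˈta:m.la.ran.ki.ne.nu.pru:.ra:.fe.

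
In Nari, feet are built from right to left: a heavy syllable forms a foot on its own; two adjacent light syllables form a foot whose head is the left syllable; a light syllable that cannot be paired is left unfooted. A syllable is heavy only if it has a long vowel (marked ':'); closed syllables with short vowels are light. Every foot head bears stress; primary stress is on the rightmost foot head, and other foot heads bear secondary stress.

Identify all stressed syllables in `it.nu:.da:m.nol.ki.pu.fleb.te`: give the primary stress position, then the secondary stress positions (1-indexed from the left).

Weights: 1 it L, 2 nu: H, 3 da:m H, 4 nol L, 5 ki L, 6 pu L, 7 fleb L, 8 te L.
Parse right to left (heavy = foot alone; LL = one foot; stranded L unfooted): it (ˈnu:) (ˈda:m) nol (ˈki.pu) (ˈfleb.te).
Foot heads: 2, 3, 5, 7.
Primary stress on the rightmost head = syllable 7.
Secondary stress on 2, 3, 5: it.ˌnu:.ˌda:m.nol.ˌki.pu.ˈfleb.te.

primary 7, secondary 2, 3, 5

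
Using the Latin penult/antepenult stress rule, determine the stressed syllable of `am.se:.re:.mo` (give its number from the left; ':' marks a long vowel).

3

Classical Latin: stress the penult if heavy (long vowel or closed), else the antepenult.
Weights: 2 se: H, 3 re: H, 4 mo L.
The penult (syllable 3, re:) is heavy, so it takes stress.
Stress on syllable 3: am.se:.ˈre:.mo.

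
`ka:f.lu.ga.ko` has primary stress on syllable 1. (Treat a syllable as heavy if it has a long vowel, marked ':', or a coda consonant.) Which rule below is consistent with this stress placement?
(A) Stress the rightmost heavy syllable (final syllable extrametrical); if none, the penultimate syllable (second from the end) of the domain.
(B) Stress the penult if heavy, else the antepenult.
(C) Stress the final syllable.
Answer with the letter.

A

Rule A → syllable 1 ✓.
Rule B → syllable 2 (observed: 1).
Rule C → syllable 4 (observed: 1).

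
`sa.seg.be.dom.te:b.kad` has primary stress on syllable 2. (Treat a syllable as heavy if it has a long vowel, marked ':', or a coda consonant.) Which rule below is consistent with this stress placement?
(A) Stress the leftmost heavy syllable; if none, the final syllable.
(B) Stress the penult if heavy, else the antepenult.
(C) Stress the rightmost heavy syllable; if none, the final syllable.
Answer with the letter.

A

Rule A → syllable 2 ✓.
Rule B → syllable 5 (observed: 2).
Rule C → syllable 6 (observed: 2).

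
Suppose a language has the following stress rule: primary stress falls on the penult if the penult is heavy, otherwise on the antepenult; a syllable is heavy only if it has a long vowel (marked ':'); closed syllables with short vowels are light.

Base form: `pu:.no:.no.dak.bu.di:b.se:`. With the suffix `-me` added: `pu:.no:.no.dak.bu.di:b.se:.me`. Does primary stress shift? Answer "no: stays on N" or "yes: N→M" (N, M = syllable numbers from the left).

yes: 6→7

Base `pu:.no:.no.dak.bu.di:b.se:` (7 syllables):
  Weights: 5 bu L, 6 di:b H, 7 se: H.
  The penult (syllable 6, di:b) is heavy, so it takes stress.
  → primary stress on syllable 6.
Suffixed `pu:.no:.no.dak.bu.di:b.se:.me` (8 syllables):
  Weights: 6 di:b H, 7 se: H, 8 me L.
  The penult (syllable 7, se:) is heavy, so it takes stress.
  → primary stress on syllable 7.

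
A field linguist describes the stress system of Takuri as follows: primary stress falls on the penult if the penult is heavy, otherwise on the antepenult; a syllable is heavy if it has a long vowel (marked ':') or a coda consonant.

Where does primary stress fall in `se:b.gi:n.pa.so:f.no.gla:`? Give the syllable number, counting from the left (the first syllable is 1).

4

Weights: 4 so:f H, 5 no L, 6 gla: H.
The penult (syllable 5, no) is light, so stress falls on the antepenult (syllable 4, so:f).
Primary stress: syllable 4 → se:b.gi:n.pa.ˈso:f.no.gla:.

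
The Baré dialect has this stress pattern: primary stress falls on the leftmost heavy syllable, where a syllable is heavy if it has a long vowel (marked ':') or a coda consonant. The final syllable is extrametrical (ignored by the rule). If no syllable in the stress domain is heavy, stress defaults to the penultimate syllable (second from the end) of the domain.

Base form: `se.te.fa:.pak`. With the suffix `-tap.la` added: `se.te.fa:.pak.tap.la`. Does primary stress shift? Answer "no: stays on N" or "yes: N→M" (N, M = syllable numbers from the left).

Base `se.te.fa:.pak` (4 syllables):
  The final syllable (4, pak) is extrametrical; the stress domain is syllables 1–3.
  Weights: 1 se L, 2 te L, 3 fa: H.
  Heavy syllables in the domain: 3. The leftmost is syllable 3 (fa:).
  → primary stress on syllable 3.
Suffixed `se.te.fa:.pak.tap.la` (6 syllables):
  The final syllable (6, la) is extrametrical; the stress domain is syllables 1–5.
  Weights: 1 se L, 2 te L, 3 fa: H, 4 pak H, 5 tap H.
  Heavy syllables in the domain: 3, 4, 5. The leftmost is syllable 3 (fa:).
  → primary stress on syllable 3.

no: stays on 3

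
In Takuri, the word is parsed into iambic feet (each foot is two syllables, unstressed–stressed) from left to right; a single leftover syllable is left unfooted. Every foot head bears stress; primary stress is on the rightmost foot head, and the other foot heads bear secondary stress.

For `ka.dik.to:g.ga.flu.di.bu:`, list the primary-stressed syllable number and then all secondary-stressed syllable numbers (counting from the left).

Parse left to right into iambic (σˈσ) feet: (ka.ˈdik) (to:g.ˈga) (flu.ˈdi) bu:. Syllable 7 is left unfooted.
Foot heads (stressed positions): 2, 4, 6.
End Rule Rightmost: primary stress on the rightmost head = syllable 6.
Secondary stress on 2, 4: ka.ˌdik.to:g.ˌga.flu.ˈdi.bu:.

primary 6, secondary 2, 4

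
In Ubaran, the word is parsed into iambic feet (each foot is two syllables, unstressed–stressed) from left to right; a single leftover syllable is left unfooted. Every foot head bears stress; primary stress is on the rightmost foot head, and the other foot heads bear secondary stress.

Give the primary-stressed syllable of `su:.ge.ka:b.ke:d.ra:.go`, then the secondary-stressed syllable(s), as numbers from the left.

primary 6, secondary 2, 4

Parse left to right into iambic (σˈσ) feet: (su:.ˈge) (ka:b.ˈke:d) (ra:.ˈgo).
Foot heads (stressed positions): 2, 4, 6.
End Rule Rightmost: primary stress on the rightmost head = syllable 6.
Secondary stress on 2, 4: su:.ˌge.ka:b.ˌke:d.ra:.ˈgo.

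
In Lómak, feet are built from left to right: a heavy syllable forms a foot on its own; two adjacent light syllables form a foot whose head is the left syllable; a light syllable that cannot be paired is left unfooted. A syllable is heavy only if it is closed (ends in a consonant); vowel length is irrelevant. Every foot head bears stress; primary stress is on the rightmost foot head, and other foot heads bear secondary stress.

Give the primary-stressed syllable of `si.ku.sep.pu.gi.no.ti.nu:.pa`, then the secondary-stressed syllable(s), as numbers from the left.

primary 8, secondary 1, 3, 4, 6

Weights: 1 si L, 2 ku L, 3 sep H, 4 pu L, 5 gi L, 6 no L, 7 ti L, 8 nu: L, 9 pa L.
Parse left to right (heavy = foot alone; LL = one foot; stranded L unfooted): (ˈsi.ku) (ˈsep) (ˈpu.gi) (ˈno.ti) (ˈnu:.pa).
Foot heads: 1, 3, 4, 6, 8.
Primary stress on the rightmost head = syllable 8.
Secondary stress on 1, 3, 4, 6: ˌsi.ku.ˌsep.ˌpu.gi.ˌno.ti.ˈnu:.pa.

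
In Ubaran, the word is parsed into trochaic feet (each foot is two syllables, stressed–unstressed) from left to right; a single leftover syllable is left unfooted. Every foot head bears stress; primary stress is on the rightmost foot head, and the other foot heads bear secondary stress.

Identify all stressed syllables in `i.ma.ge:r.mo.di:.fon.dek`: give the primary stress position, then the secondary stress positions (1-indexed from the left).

primary 5, secondary 1, 3

Parse left to right into trochaic (ˈσσ) feet: (ˈi.ma) (ˈge:r.mo) (ˈdi:.fon) dek. Syllable 7 is left unfooted.
Foot heads (stressed positions): 1, 3, 5.
End Rule Rightmost: primary stress on the rightmost head = syllable 5.
Secondary stress on 1, 3: ˌi.ma.ˌge:r.mo.ˈdi:.fon.dek.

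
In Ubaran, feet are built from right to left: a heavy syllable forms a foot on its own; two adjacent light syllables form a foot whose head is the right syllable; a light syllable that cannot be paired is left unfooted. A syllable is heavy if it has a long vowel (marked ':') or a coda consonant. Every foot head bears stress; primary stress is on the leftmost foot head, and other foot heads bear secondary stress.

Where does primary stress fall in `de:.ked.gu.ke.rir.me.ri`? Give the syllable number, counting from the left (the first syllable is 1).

Weights: 1 de: H, 2 ked H, 3 gu L, 4 ke L, 5 rir H, 6 me L, 7 ri L.
Parse right to left (heavy = foot alone; LL = one foot; stranded L unfooted): (ˈde:) (ˈked) (gu.ˈke) (ˈrir) (me.ˈri).
Foot heads: 1, 2, 4, 5, 7.
Primary stress on the leftmost head = syllable 1.
Primary stress: syllable 1 → ˈde:.ked.gu.ke.rir.me.ri.

1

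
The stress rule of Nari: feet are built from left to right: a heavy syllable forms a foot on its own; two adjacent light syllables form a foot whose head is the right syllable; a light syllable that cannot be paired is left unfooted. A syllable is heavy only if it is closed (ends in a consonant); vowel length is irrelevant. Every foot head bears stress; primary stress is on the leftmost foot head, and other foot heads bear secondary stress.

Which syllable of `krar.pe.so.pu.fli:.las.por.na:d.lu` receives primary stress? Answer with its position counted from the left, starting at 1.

1

Weights: 1 krar H, 2 pe L, 3 so L, 4 pu L, 5 fli: L, 6 las H, 7 por H, 8 na:d H, 9 lu L.
Parse left to right (heavy = foot alone; LL = one foot; stranded L unfooted): (ˈkrar) (pe.ˈso) (pu.ˈfli:) (ˈlas) (ˈpor) (ˈna:d) lu.
Foot heads: 1, 3, 5, 6, 7, 8.
Primary stress on the leftmost head = syllable 1.
Primary stress: syllable 1 → ˈkrar.pe.so.pu.fli:.las.por.na:d.lu.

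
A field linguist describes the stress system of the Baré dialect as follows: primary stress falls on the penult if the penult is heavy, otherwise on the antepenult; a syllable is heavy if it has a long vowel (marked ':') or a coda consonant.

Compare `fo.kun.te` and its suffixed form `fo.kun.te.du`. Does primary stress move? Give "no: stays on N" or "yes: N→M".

no: stays on 2

Base `fo.kun.te` (3 syllables):
  Weights: 1 fo L, 2 kun H, 3 te L.
  The penult (syllable 2, kun) is heavy, so it takes stress.
  → primary stress on syllable 2.
Suffixed `fo.kun.te.du` (4 syllables):
  Weights: 2 kun H, 3 te L, 4 du L.
  The penult (syllable 3, te) is light, so stress falls on the antepenult (syllable 2, kun).
  → primary stress on syllable 2.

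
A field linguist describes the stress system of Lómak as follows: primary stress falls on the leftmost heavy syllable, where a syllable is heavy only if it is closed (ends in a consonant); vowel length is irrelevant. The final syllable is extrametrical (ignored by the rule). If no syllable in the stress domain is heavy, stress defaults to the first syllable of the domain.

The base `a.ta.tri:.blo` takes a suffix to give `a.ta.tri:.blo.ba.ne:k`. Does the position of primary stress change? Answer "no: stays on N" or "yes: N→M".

Base `a.ta.tri:.blo` (4 syllables):
  The final syllable (4, blo) is extrametrical; the stress domain is syllables 1–3.
  Weights: 1 a L, 2 ta L, 3 tri: L.
  No heavy syllable in the domain; default to the first syllable of the domain = syllable 1.
  → primary stress on syllable 1.
Suffixed `a.ta.tri:.blo.ba.ne:k` (6 syllables):
  The final syllable (6, ne:k) is extrametrical; the stress domain is syllables 1–5.
  Weights: 1 a L, 2 ta L, 3 tri: L, 4 blo L, 5 ba L.
  No heavy syllable in the domain; default to the first syllable of the domain = syllable 1.
  → primary stress on syllable 1.

no: stays on 1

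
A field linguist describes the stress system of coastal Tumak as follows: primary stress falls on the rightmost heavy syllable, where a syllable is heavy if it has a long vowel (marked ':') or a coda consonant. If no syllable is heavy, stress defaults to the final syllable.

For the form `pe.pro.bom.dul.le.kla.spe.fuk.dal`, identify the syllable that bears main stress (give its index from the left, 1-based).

Weights: 1 pe L, 2 pro L, 3 bom H, 4 dul H, 5 le L, 6 kla L, 7 spe L, 8 fuk H, 9 dal H.
Heavy syllables in the domain: 3, 4, 8, 9. The rightmost is syllable 9 (dal).
Primary stress: syllable 9 → pe.pro.bom.dul.le.kla.spe.fuk.ˈdal.

9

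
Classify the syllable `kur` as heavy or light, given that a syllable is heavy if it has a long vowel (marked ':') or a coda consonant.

heavy

`kur`: short vowel, closed (coda /r/). Closed → heavy.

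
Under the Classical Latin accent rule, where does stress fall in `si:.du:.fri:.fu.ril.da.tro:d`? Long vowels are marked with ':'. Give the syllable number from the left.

5

Classical Latin: stress the penult if heavy (long vowel or closed), else the antepenult.
Weights: 5 ril H, 6 da L, 7 tro:d H.
The penult (syllable 6, da) is light, so stress falls on the antepenult (syllable 5, ril).
Stress on syllable 5: si:.du:.fri:.fu.ˈril.da.tro:d.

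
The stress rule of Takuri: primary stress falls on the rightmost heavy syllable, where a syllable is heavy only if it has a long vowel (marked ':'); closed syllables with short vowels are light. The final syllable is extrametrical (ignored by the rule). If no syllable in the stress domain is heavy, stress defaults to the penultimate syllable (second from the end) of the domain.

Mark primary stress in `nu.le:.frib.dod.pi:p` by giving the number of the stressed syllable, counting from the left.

The final syllable (5, pi:p) is extrametrical; the stress domain is syllables 1–4.
Weights: 1 nu L, 2 le: H, 3 frib L, 4 dod L.
Heavy syllables in the domain: 2. The rightmost is syllable 2 (le:).
Primary stress: syllable 2 → nu.ˈle:.frib.dod.pi:p.

2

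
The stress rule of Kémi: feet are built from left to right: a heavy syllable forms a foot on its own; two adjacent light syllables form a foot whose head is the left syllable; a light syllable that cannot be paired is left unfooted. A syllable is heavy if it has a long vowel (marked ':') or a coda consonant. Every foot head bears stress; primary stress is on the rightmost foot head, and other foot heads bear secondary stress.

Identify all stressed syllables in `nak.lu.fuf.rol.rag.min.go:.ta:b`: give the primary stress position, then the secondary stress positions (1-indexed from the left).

primary 8, secondary 1, 3, 4, 5, 6, 7

Weights: 1 nak H, 2 lu L, 3 fuf H, 4 rol H, 5 rag H, 6 min H, 7 go: H, 8 ta:b H.
Parse left to right (heavy = foot alone; LL = one foot; stranded L unfooted): (ˈnak) lu (ˈfuf) (ˈrol) (ˈrag) (ˈmin) (ˈgo:) (ˈta:b).
Foot heads: 1, 3, 4, 5, 6, 7, 8.
Primary stress on the rightmost head = syllable 8.
Secondary stress on 1, 3, 4, 5, 6, 7: ˌnak.lu.ˌfuf.ˌrol.ˌrag.ˌmin.ˌgo:.ˈta:b.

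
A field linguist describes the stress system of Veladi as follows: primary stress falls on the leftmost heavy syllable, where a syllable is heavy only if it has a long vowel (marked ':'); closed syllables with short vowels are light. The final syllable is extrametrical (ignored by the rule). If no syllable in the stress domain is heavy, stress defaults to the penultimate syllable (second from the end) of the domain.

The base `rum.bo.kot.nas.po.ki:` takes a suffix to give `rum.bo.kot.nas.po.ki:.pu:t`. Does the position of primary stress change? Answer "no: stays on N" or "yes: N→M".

yes: 4→6

Base `rum.bo.kot.nas.po.ki:` (6 syllables):
  The final syllable (6, ki:) is extrametrical; the stress domain is syllables 1–5.
  Weights: 1 rum L, 2 bo L, 3 kot L, 4 nas L, 5 po L.
  No heavy syllable in the domain; default to the penultimate syllable (second from the end) of the domain = syllable 4.
  → primary stress on syllable 4.
Suffixed `rum.bo.kot.nas.po.ki:.pu:t` (7 syllables):
  The final syllable (7, pu:t) is extrametrical; the stress domain is syllables 1–6.
  Weights: 1 rum L, 2 bo L, 3 kot L, 4 nas L, 5 po L, 6 ki: H.
  Heavy syllables in the domain: 6. The leftmost is syllable 6 (ki:).
  → primary stress on syllable 6.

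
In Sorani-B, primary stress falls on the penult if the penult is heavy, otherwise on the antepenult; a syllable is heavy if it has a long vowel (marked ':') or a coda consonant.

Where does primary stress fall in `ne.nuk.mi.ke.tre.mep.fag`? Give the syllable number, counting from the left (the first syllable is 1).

Weights: 5 tre L, 6 mep H, 7 fag H.
The penult (syllable 6, mep) is heavy, so it takes stress.
Primary stress: syllable 6 → ne.nuk.mi.ke.tre.ˈmep.fag.

6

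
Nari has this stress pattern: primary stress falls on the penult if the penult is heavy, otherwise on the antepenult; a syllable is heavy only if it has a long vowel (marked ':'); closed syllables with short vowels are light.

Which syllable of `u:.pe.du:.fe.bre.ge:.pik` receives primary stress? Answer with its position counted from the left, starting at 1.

Weights: 5 bre L, 6 ge: H, 7 pik L.
The penult (syllable 6, ge:) is heavy, so it takes stress.
Primary stress: syllable 6 → u:.pe.du:.fe.bre.ˈge:.pik.

6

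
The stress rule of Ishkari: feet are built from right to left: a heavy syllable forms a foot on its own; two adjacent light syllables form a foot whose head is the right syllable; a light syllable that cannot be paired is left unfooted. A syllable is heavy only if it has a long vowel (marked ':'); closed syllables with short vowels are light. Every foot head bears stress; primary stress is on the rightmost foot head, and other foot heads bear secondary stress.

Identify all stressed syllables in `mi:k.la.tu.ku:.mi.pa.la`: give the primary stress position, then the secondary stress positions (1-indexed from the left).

primary 7, secondary 1, 3, 4

Weights: 1 mi:k H, 2 la L, 3 tu L, 4 ku: H, 5 mi L, 6 pa L, 7 la L.
Parse right to left (heavy = foot alone; LL = one foot; stranded L unfooted): (ˈmi:k) (la.ˈtu) (ˈku:) mi (pa.ˈla).
Foot heads: 1, 3, 4, 7.
Primary stress on the rightmost head = syllable 7.
Secondary stress on 1, 3, 4: ˌmi:k.la.ˌtu.ˌku:.mi.pa.ˈla.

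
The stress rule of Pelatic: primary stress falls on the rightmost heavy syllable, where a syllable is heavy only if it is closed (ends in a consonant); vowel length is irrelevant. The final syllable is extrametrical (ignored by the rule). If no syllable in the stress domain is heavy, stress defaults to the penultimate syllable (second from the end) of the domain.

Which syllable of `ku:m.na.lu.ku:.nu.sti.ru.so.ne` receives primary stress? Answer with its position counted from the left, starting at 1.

The final syllable (9, ne) is extrametrical; the stress domain is syllables 1–8.
Weights: 1 ku:m H, 2 na L, 3 lu L, 4 ku: L, 5 nu L, 6 sti L, 7 ru L, 8 so L.
Heavy syllables in the domain: 1. The rightmost is syllable 1 (ku:m).
Primary stress: syllable 1 → ˈku:m.na.lu.ku:.nu.sti.ru.so.ne.

1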